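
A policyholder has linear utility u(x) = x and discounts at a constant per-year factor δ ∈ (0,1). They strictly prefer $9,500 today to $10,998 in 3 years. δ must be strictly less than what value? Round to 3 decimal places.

The preference means 9500 > δ^3·10998.
Dividing by 10998: δ^3 < 0.86379. Both sides are positive, so the cube root keeps the direction.
δ < 0.86379^(1/3) = 0.952.

δ < 0.952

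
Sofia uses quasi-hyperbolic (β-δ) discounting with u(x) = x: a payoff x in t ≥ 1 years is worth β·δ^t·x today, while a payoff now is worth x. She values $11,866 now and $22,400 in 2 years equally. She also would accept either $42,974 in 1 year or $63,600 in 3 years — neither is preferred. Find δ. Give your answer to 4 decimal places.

δ ≈ 0.8220

From the later pair, β·δ^1·42974 = β·δ^3·63600; dividing through, δ^2 = 42974/63600 = 0.67569, so δ = 0.82200.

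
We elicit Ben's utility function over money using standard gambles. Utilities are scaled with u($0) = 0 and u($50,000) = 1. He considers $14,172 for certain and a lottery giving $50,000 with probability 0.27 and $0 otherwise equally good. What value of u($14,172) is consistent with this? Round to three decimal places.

0.270

By the standard-gamble method, u($14,172) is just the indifference probability on the best outcome: 0.27.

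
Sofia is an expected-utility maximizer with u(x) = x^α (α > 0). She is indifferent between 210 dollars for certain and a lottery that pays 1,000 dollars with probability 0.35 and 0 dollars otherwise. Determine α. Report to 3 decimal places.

EU(lottery) = 0.35·1000^α + 0.65·0 = 0.35·1000^α.
Setting u(210) equal to that: 210^α = 0.35·1000^α ⇒ (210/1000)^α = 0.35.
α = ln(0.35) / ln(210/1000) = -1.049822/-1.560648 ≈ 0.673.

α ≈ 0.673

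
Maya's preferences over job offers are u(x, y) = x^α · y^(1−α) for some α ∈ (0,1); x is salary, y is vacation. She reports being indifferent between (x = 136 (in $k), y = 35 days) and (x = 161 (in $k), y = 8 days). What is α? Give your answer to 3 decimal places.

α ≈ 0.897

The Cobb–Douglas utilities coincide, so 136^α·35^(1−α) = 161^α·8^(1−α).
Taking logs: α·ln 136 + (1−α)·ln 35 = α·ln 161 + (1−α)·ln 8, i.e. α·-0.168749 = (1−α)·-1.475907.
Thus α·(-1.644656) = -1.475907, so α = -1.475907/-1.644656 ≈ 0.897.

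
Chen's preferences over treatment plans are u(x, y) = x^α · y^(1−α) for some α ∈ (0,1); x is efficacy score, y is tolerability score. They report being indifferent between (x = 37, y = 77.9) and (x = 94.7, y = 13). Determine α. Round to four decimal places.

α ≈ 0.6558

The Cobb–Douglas utilities coincide, so 37^α·77.9^(1−α) = 94.7^α·13^(1−α).
Taking logs: α·ln 37 + (1−α)·ln 77.9 = α·ln 94.7 + (1−α)·ln 13, i.e. α·-0.9397961 = (1−α)·-1.7904766.
Thus α·(-2.7302727) = -1.7904766, so α = -1.7904766/-2.7302727 ≈ 0.6558.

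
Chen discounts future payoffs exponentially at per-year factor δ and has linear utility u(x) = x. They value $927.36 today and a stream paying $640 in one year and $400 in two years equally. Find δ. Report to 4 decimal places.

The stream is worth 640δ + 400δ² today, so 640δ + 400δ² = 927.36.
That is, 400δ² + 640δ − 927.36 = 0, a quadratic in δ.
δ = (−640 + √(640² + 4·400·927.36)) / (2·400) = (−640 + √1893376.00) / 800 ≈ 0.9200.

δ ≈ 0.9200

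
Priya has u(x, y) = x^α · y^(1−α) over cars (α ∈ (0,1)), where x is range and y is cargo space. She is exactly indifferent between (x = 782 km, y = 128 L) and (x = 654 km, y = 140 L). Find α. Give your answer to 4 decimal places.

α ≈ 0.3339

Set the two utilities equal: 782^α·128^(1−α) = 654^α·140^(1−α).
(782/654)^α = (140/128)^(1−α); take logs: α·ln(782/654) = (1−α)·ln(140/128), i.e. α·0.1787474 = (1−α)·0.0896122.
With A = 0.1787474 and B = 0.0896122: α·A = (1−α)·B, so α = B/(A+B) = 0.0896122/0.2683596 ≈ 0.3339.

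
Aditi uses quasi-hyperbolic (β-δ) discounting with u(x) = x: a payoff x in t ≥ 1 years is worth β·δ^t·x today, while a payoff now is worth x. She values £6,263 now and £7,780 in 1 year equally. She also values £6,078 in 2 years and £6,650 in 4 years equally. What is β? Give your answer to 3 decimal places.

β ≈ 0.842

The second indifference involves only future payoffs, so β cancels: β·δ^2·6078 = β·δ^4·6650, giving δ^2 = 6078/6650 = 0.91398, so δ = 0.95603.
The first indifference: 6263 = β·δ·7780, so β = 6263/(δ·7780) = 6263/(0.95603·7780) ≈ 0.842.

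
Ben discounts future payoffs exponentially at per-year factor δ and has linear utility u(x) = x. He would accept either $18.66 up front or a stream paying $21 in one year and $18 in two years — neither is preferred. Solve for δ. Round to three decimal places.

Present value of the stream is 21·δ + 18·δ². Indifference gives 21δ + 18δ² = 18.66.
That is, 18δ² + 21δ − 18.66 = 0, a quadratic in δ.
The positive root is δ = [−21 + √(21² + 4·18·18.66)] / (2·18) = (−21 + 42.244)/36 ≈ 0.590.

δ ≈ 0.590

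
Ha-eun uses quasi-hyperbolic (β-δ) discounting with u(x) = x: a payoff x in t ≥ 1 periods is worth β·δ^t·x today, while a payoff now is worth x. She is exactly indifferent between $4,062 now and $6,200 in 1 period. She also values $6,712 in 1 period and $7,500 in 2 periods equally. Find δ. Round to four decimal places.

From the later pair, β·δ^1·6712 = β·δ^2·7500; dividing through, δ = 6712/7500 = 0.89493.

δ ≈ 0.8949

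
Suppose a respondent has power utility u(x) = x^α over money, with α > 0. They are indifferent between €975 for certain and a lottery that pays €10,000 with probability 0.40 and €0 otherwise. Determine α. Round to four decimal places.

α ≈ 0.3936

EU(lottery) = 0.40·10000^α + 0.60·0 = 0.40·10000^α.
Indifference: 975^α = 0.40·10000^α, so (975/10000)^α = 0.40.
α = ln(0.40) / ln(975/10000) = -0.9162907/-2.3279029 ≈ 0.3936.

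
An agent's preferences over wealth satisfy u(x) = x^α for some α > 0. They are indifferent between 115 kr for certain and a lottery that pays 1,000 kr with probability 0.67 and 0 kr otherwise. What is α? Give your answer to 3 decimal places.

α ≈ 0.185

EU(lottery) = 0.67·1000^α + 0.33·0 = 0.67·1000^α.
Equating: 115^α = 0.67·1000^α, i.e. 0.1150^α = 0.67.
Take logs: α = ln 0.67 / ln(115/1000) ≈ 0.18516.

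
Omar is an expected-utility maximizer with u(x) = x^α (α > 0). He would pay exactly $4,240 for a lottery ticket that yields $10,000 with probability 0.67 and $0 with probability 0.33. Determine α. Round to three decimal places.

α ≈ 0.467

The lottery's expected utility is 0.67·u(10000) + 0.33·u(0) = 0.67·10000^α (since u(0) = 0 for α > 0).
Equating: 4240^α = 0.67·10000^α, i.e. 0.4240^α = 0.67.
Take logs: α = ln 0.67 / ln(4240/10000) ≈ 0.46675.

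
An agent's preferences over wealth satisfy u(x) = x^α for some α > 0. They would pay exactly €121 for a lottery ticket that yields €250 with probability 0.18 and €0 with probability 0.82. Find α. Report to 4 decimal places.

The lottery's expected utility is 0.18·u(250) + 0.82·u(0) = 0.18·250^α (since u(0) = 0 for α > 0).
Indifference: 121^α = 0.18·250^α, so (121/250)^α = 0.18.
α = ln(0.18) / ln(121/250) = -1.7147984/-0.7256704 ≈ 2.3631.

α ≈ 2.3631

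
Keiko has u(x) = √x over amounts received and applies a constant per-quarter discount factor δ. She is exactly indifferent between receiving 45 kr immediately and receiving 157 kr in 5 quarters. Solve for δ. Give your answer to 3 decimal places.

δ ≈ 0.883

The payoff in 5 quarters is discounted by δ^5, so u(45) = δ^5·u(157) and δ^5 = u(45)/u(157).
Since u(x) = √x, δ^5 = √(45/157) = 0.53537.
Taking the 5th root: δ = 0.53537^(1/5) ≈ 0.883.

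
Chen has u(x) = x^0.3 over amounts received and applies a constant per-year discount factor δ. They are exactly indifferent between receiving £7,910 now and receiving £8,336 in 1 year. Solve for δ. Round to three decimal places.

δ ≈ 0.984

The payoff in 1 year is discounted by δ, so u(7910) = δ·u(8336) and δ = u(7910)/u(8336).
With u(x) = x^0.3: δ = 7910^0.3/8336^0.3 = (7910/8336)^0.3 = 0.98439.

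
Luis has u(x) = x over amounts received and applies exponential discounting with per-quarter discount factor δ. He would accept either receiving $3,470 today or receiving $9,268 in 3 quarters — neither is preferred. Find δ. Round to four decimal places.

δ ≈ 0.7207

The payoff in 3 quarters is discounted by δ^3, so u(3470) = δ^3·u(9268) and δ^3 = u(3470)/u(9268).
With u(x) = x: δ^3 = 3470/9268 = 0.37441.
Taking the cube root: δ = 0.37441^(1/3) ≈ 0.7207.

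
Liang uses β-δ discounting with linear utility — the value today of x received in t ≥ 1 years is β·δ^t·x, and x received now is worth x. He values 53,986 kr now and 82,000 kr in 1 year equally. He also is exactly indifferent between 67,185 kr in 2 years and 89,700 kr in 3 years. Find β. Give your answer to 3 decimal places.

The second indifference involves only future payoffs, so β cancels: β·δ^2·67185 = β·δ^3·89700, giving δ = 67185/89700 = 0.74900.
The first indifference: 53986 = β·δ·82000, so β = 53986/(δ·82000) = 53986/(0.74900·82000) ≈ 0.879.

β ≈ 0.879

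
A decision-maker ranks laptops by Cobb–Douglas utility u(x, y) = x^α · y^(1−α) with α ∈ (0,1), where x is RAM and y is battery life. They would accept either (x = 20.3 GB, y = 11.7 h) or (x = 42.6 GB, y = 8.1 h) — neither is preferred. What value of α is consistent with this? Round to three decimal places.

α ≈ 0.332

Indifference: 20.3^α · 11.7^(1−α) = 42.6^α · 8.1^(1−α).
Rearrange to (20.3/42.6)^α = (8.1/11.7)^(1−α) and take logs: α·-0.741233 = (1−α)·-0.367725.
Thus α·(-1.108958) = -0.367725, so α = -0.367725/-1.108958 ≈ 0.332.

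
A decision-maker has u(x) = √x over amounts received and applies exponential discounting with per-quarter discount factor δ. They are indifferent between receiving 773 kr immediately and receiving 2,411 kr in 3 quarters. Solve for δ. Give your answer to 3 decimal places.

Equating discounted utilities: u(773) = δ^3·u(2411) ⇒ δ^3 = u(773)/u(2411).
Since u(x) = √x, δ^3 = √(773/2411) = 0.56623.
Taking the cube root: δ = 0.56623^(1/3) ≈ 0.827.

δ ≈ 0.827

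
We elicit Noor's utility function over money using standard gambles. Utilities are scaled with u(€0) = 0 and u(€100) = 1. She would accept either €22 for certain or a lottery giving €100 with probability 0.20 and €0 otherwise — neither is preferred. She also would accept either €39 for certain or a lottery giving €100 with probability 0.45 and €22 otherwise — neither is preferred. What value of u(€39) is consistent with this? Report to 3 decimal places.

0.560

From the first indifference, u(€22) = 0.20·u(€100) + 0.80·u(€0) = 0.20·1 + 0.80·0 = 0.20.
Then u(€39) = 0.45·u(€100) + 0.55·u(€22) = 0.45·1.00 + 0.55·0.20 = 0.5600.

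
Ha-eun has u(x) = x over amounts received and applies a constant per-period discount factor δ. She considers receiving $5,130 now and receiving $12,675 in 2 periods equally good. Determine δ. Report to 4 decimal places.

δ ≈ 0.6362

The payoff in 2 periods is discounted by δ^2, so u(5130) = δ^2·u(12675) and δ^2 = u(5130)/u(12675).
With u(x) = x: δ^2 = 5130/12675 = 0.40473.
Taking the square root: δ = 0.40473^(1/2) ≈ 0.6362.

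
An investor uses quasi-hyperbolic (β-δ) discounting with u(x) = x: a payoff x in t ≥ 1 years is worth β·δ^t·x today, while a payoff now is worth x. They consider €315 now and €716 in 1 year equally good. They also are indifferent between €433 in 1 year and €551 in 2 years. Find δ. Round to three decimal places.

δ ≈ 0.786

From the later pair, β·δ^1·433 = β·δ^2·551; dividing through, δ = 433/551 = 0.78584.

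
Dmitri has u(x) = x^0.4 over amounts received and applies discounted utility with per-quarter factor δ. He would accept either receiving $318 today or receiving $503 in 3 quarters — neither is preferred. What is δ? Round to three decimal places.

Equating discounted utilities: u(318) = δ^3·u(503) ⇒ δ^3 = u(318)/u(503).
Since u(x) = x^0.4, δ^3 = (318/503)^0.4 = 0.63221^0.4 = 0.83242.
Taking the cube root: δ = 0.83242^(1/3) ≈ 0.941.

δ ≈ 0.941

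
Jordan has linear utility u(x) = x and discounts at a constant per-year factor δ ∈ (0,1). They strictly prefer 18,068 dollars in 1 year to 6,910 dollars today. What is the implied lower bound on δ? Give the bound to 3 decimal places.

The preference means 6910 < δ·18068.
So δ > 6910/18068 = 0.38244.

δ > 0.382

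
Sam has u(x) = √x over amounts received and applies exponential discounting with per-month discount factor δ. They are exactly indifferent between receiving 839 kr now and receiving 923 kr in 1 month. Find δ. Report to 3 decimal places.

The payoff in 1 month is discounted by δ, so u(839) = δ·u(923) and δ = u(839)/u(923).
Since u(x) = √x, δ = √(839/923) = 0.95341.

δ ≈ 0.953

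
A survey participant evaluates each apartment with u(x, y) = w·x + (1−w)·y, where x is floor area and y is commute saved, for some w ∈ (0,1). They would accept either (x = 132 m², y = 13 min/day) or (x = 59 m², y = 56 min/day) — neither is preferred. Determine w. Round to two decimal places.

u(132,13) = u(59,56) means w·132 + (1−w)·13 = w·59 + (1−w)·56.
w·(132−59) = (1−w)·(56−13), i.e. w·73 = (1−w)·43.
The marginal rate of substitution is 43/73, so w = 43/(73+43) = 0.37.

w = 0.37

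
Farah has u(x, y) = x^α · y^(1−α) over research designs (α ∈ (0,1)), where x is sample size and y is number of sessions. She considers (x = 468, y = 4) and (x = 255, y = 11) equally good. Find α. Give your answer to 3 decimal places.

Indifference: 468^α · 4^(1−α) = 255^α · 11^(1−α).
Taking logs: α·ln 468 + (1−α)·ln 4 = α·ln 255 + (1−α)·ln 11, i.e. α·0.607205 = (1−α)·1.011601.
Thus α·(1.618806) = 1.011601, so α = 1.011601/1.618806 ≈ 0.625.

α ≈ 0.625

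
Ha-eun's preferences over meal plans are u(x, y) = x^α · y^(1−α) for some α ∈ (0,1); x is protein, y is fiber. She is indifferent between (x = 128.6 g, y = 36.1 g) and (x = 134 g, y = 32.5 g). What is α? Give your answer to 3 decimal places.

Set the two utilities equal: 128.6^α·36.1^(1−α) = 134^α·32.5^(1−α).
(128.6/134)^α = (32.5/36.1)^(1−α); take logs: α·ln(128.6/134) = (1−α)·ln(32.5/36.1), i.e. α·-0.041133 = (1−α)·-0.105053.
Thus α·(-0.146186) = -0.105053, so α = -0.105053/-0.146186 ≈ 0.719.

α ≈ 0.719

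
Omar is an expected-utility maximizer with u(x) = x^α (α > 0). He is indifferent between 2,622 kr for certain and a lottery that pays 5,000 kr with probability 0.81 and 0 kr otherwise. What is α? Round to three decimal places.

α ≈ 0.326

EU(lottery) = 0.81·5000^α + 0.19·0 = 0.81·5000^α.
Equating: 2622^α = 0.81·5000^α, i.e. 0.5244^α = 0.81.
Taking logs: α·ln(2622/5000) = ln(0.81), so α = -0.210721 / -0.645501 ≈ 0.326.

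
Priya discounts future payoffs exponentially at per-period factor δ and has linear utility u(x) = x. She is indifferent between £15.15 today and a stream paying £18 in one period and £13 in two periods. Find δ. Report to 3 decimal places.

δ ≈ 0.590

Present value of the stream is 18·δ + 13·δ². Indifference gives 18δ + 13δ² = 15.15.
Rearranged: 13δ² + 18δ − 15.15 = 0.
The positive root is δ = [−18 + √(18² + 4·13·15.15)] / (2·13) = (−18 + 33.344)/26 ≈ 0.590.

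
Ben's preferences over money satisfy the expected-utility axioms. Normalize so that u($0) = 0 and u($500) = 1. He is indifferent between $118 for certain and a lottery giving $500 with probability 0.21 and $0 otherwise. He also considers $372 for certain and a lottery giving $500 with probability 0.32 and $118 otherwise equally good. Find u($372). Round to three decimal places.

First, u($118) = 0.21·u($500) + 0.79·u($0) = 0.21.
The second indifference gives u($372) = 0.32·u($500) + 0.68·u($118) = 0.32·1.00 + 0.68·0.21 = 0.4628.

0.463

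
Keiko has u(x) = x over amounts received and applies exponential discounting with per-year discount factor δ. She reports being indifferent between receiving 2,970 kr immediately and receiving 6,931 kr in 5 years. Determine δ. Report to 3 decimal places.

Indifference means u(2970) = δ^5 · u(6931), so δ^5 = u(2970)/u(6931).
With u(x) = x: δ^5 = 2970/6931 = 0.42851.
So δ = 0.42851^(1/5) ≈ 0.844.

δ ≈ 0.844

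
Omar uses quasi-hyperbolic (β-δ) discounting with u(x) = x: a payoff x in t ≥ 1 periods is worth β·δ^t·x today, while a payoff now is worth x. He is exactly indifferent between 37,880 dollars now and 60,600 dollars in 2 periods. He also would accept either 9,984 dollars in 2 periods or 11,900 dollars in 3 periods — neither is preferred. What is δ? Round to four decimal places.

Both payoffs in the second observation are in the future, so β drops out: δ^2·9984 = δ^3·11900 ⇒ δ = 9984/11900 = 0.83899.

δ ≈ 0.8390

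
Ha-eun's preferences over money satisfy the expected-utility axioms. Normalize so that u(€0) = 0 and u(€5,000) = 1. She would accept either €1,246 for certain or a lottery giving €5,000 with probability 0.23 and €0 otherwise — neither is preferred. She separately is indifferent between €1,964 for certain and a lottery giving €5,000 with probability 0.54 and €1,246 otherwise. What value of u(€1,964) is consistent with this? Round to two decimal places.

0.65

First, u(€1,246) = 0.23·u(€5,000) + 0.77·u(€0) = 0.23.
The second indifference gives u(€1,964) = 0.54·u(€5,000) + 0.46·u(€1,246) = 0.54·1.00 + 0.46·0.23 = 0.6458.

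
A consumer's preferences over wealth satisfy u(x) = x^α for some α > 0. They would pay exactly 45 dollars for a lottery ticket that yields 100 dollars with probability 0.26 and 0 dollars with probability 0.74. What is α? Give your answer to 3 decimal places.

The lottery's expected utility is 0.26·u(100) + 0.74·u(0) = 0.26·100^α (since u(0) = 0 for α > 0).
Indifference: 45^α = 0.26·100^α, so (45/100)^α = 0.26.
Taking logs: α·ln(45/100) = ln(0.26), so α = -1.347074 / -0.798508 ≈ 1.687.

α ≈ 1.687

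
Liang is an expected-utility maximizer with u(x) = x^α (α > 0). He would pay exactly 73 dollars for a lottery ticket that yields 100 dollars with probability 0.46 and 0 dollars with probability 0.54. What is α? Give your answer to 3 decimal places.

The lottery's expected utility is 0.46·u(100) + 0.54·u(0) = 0.46·100^α (since u(0) = 0 for α > 0).
Setting u(73) equal to that: 73^α = 0.46·100^α ⇒ (73/100)^α = 0.46.
Take logs: α = ln 0.46 / ln(73/100) ≈ 2.46744.

α ≈ 2.467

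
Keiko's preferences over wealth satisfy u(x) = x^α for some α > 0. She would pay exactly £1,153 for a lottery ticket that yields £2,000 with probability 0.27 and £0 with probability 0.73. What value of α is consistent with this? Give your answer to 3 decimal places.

α ≈ 2.377

The lottery's expected utility is 0.27·u(2000) + 0.73·u(0) = 0.27·2000^α (since u(0) = 0 for α > 0).
Equating: 1153^α = 0.27·2000^α, i.e. 0.5765^α = 0.27.
α = ln(0.27) / ln(1153/2000) = -1.309333/-0.550780 ≈ 2.377.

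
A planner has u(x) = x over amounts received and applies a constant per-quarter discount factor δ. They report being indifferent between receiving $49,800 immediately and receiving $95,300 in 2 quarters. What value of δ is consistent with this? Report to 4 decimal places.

Indifference means u(49800) = δ^2 · u(95300), so δ^2 = u(49800)/u(95300).
With u(x) = x: δ^2 = 49800/95300 = 0.52256.
Taking the square root: δ = 0.52256^(1/2) ≈ 0.7229.

δ ≈ 0.7229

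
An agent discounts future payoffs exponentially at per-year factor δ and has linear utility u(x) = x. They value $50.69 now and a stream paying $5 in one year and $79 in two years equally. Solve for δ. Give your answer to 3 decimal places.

δ ≈ 0.770

Equating present values: 50.69 = 5δ + 79δ².
That is, 79δ² + 5δ − 50.69 = 0, a quadratic in δ.
δ = (−5 + √(5² + 4·79·50.69)) / (2·79) = (−5 + √16043.04) / 158 ≈ 0.770.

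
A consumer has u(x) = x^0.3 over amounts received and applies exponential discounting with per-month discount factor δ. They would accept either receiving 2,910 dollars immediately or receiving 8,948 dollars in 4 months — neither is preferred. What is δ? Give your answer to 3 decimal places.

Indifference means u(2910) = δ^4 · u(8948), so δ^4 = u(2910)/u(8948).
Since u(x) = x^0.3, δ^4 = (2910/8948)^0.3 = 0.32521^0.3 = 0.71392.
Taking the 4th root: δ = 0.71392^(1/4) ≈ 0.919.

δ ≈ 0.919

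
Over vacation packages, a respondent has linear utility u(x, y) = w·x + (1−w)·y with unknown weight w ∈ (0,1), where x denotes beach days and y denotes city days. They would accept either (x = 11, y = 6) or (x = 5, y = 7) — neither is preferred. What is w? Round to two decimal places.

Equating utilities: w·11 + (1−w)·6 = w·5 + (1−w)·7.
Collecting terms: w·6 = (1−w)·1.
Hence w = 1/(6+1) = 1/7 = 0.14.

w = 0.14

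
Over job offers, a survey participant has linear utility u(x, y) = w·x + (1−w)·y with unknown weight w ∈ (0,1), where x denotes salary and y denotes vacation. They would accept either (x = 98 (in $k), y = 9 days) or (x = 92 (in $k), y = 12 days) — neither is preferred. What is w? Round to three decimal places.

Equating utilities: w·98 + (1−w)·9 = w·92 + (1−w)·12.
w·(98−92) = (1−w)·(12−9), i.e. w·6 = (1−w)·3.
The marginal rate of substitution is 3/6, so w = 3/(6+3) = 0.333.

w = 0.333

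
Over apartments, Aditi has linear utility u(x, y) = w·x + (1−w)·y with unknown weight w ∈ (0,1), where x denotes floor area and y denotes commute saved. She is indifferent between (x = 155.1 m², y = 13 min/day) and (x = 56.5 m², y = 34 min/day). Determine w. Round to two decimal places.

Indifference: w·155.1 + (1−w)·13 = w·56.5 + (1−w)·34.
Rearranging, 98.6·w − 21·(1−w) = 0.
Hence w = 21/(98.6+21) = 21/119.6 = 0.18.

w = 0.18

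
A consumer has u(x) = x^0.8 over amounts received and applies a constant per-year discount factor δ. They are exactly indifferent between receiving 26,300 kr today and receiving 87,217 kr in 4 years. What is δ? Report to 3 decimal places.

Equating discounted utilities: u(26300) = δ^4·u(87217) ⇒ δ^4 = u(26300)/u(87217).
Since u(x) = x^0.8, δ^4 = (26300/87217)^0.8 = 0.30155^0.8 = 0.38325.
So δ = 0.38325^(1/4) ≈ 0.787.

δ ≈ 0.787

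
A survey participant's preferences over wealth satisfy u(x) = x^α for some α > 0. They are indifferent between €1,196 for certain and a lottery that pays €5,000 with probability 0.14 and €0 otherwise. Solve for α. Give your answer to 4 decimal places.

The lottery's expected utility is 0.14·u(5000) + 0.86·u(0) = 0.14·5000^α (since u(0) = 0 for α > 0).
Setting u(1196) equal to that: 1196^α = 0.14·5000^α ⇒ (1196/5000)^α = 0.14.
Take logs: α = ln 0.14 / ln(1196/5000) ≈ 1.374467.

α ≈ 1.3745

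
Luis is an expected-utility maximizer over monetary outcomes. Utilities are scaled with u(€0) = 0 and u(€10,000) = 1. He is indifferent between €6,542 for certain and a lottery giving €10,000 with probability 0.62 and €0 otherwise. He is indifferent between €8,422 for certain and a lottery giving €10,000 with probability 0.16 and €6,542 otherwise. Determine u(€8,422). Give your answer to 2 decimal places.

The first gamble pins u(€6,542): it must equal 0.62·1 + 0.38·0 = 0.62.
Chaining: u(€8,422) = 0.16·1.00 + 0.84·0.62 = 0.6808.

0.68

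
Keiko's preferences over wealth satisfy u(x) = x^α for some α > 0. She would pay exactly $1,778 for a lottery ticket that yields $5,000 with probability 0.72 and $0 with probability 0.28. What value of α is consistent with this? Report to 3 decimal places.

EU(lottery) = 0.72·5000^α + 0.28·0 = 0.72·5000^α.
Equating: 1778^α = 0.72·5000^α, i.e. 0.3556^α = 0.72.
Take logs: α = ln 0.72 / ln(1778/5000) ≈ 0.31772.

α ≈ 0.318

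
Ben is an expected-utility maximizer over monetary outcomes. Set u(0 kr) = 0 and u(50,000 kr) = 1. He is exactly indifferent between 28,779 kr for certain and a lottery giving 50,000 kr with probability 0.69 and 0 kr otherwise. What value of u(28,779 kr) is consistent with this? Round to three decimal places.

By the standard-gamble method, u(28,779 kr) is just the indifference probability on the best outcome: 0.69.

0.690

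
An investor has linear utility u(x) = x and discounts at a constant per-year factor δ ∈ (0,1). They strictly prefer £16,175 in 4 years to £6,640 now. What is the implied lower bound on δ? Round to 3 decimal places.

The preference means 6640 < δ^4·16175.
Hence δ^4 > 6640/16175 = 0.41051, and x ↦ x^(1/4) is increasing on (0,∞).
δ > 0.41051^(1/4) = 0.800.

δ > 0.800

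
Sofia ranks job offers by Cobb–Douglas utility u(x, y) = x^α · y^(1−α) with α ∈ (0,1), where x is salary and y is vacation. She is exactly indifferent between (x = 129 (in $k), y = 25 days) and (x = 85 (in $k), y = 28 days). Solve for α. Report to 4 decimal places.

α ≈ 0.2136

Indifference: 129^α · 25^(1−α) = 85^α · 28^(1−α).
(129/85)^α = (28/25)^(1−α); take logs: α·ln(129/85) = (1−α)·ln(28/25), i.e. α·0.4171611 = (1−α)·0.1133287.
Thus α·(0.5304898) = 0.1133287, so α = 0.1133287/0.5304898 ≈ 0.2136.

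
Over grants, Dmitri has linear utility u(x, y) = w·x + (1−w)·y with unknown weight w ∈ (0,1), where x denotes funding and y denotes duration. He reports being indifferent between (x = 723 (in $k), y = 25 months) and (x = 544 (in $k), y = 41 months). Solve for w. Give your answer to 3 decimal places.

w = 0.082

Equating utilities: w·723 + (1−w)·25 = w·544 + (1−w)·41.
Collecting terms: w·179 = (1−w)·16.
The marginal rate of substitution is 16/179, so w = 16/(179+16) = 0.082.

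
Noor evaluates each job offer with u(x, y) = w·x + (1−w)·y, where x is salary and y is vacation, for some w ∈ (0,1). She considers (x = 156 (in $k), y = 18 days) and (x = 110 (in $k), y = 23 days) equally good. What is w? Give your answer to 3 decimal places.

u(156,18) = u(110,23) means w·156 + (1−w)·18 = w·110 + (1−w)·23.
Rearranging, 46·w − 5·(1−w) = 0.
The marginal rate of substitution is 5/46, so w = 5/(46+5) = 0.098.

w = 0.098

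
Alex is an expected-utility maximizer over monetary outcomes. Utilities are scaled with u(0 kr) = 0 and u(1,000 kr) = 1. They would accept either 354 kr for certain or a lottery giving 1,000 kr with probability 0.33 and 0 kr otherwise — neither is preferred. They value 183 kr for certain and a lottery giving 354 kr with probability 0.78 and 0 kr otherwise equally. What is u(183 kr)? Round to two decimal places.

From the first indifference, u(354 kr) = 0.33·u(1,000 kr) + 0.67·u(0 kr) = 0.33·1 + 0.67·0 = 0.33.
Then u(183 kr) = 0.78·u(354 kr) + 0.22·u(0 kr) = 0.78·0.33 + 0.22·0.00 = 0.2574.

0.26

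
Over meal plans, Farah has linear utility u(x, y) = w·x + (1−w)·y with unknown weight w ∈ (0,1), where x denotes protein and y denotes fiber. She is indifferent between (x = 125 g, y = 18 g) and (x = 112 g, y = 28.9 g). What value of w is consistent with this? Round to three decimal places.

u(125,18) = u(112,28.9) means w·125 + (1−w)·18 = w·112 + (1−w)·28.9.
Rearranging, 13·w − 10.9·(1−w) = 0.
Hence w = 10.9/(13+10.9) = 10.9/23.9 = 0.456.

w = 0.456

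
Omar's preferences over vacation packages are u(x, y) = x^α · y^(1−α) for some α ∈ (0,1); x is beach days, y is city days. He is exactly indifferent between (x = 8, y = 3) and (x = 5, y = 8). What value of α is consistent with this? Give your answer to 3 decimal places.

α ≈ 0.676

Set the two utilities equal: 8^α·3^(1−α) = 5^α·8^(1−α).
Rearrange to (8/5)^α = (8/3)^(1−α) and take logs: α·0.470004 = (1−α)·0.980829.
So α/(1−α) = (0.980829)/(0.470004) = 2.086852, and α = 2.086852/3.086852 ≈ 0.676.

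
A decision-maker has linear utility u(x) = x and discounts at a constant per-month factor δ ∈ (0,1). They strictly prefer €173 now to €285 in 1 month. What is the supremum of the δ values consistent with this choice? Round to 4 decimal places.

δ < 0.6070

Comparing present values: 173 > δ·285.
Dividing through by 285 gives δ < 0.60702.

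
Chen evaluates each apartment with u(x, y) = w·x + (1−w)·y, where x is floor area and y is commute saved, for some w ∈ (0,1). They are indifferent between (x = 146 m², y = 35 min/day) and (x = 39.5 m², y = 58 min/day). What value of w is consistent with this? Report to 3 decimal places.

u(146,35) = u(39.5,58) means w·146 + (1−w)·35 = w·39.5 + (1−w)·58.
Rearranging, 106.5·w − 23·(1−w) = 0.
So w/(1−w) = 23/106.5 = 0.2160, giving w = 23/(106.5+23) = 0.178.

w = 0.178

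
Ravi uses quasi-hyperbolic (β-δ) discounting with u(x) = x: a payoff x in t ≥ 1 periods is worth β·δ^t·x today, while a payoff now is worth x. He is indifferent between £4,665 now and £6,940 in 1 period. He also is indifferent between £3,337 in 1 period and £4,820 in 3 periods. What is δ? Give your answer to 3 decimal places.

δ ≈ 0.832

The second indifference involves only future payoffs, so β cancels: β·δ^1·3337 = β·δ^3·4820, giving δ^2 = 3337/4820 = 0.69232, so δ = 0.83206.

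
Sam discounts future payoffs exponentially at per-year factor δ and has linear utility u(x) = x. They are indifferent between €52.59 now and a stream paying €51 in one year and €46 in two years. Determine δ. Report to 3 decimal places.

δ ≈ 0.650

The stream is worth 51δ + 46δ² today, so 51δ + 46δ² = 52.59.
So 46δ² + 51δ − 52.59 = 0.
By the quadratic formula (taking the positive root), δ = (−51 + √12277.56) / 92 ≈ 0.650.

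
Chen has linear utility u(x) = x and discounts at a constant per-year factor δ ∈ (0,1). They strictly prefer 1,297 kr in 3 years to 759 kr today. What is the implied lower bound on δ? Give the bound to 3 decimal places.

δ > 0.836

The preference means 759 < δ^3·1297.
So δ^3 > 759/1297 = 0.58520; taking the cube root of both positive sides preserves the inequality.
δ > 0.58520^(1/3) = 0.836.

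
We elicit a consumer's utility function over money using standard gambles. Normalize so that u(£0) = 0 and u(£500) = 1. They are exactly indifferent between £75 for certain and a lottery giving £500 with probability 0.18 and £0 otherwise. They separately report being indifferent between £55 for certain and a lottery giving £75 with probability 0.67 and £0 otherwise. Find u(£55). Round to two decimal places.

The first gamble pins u(£75): it must equal 0.18·1 + 0.82·0 = 0.18.
Then u(£55) = 0.67·u(£75) + 0.33·u(£0) = 0.67·0.18 + 0.33·0.00 = 0.1206.

0.12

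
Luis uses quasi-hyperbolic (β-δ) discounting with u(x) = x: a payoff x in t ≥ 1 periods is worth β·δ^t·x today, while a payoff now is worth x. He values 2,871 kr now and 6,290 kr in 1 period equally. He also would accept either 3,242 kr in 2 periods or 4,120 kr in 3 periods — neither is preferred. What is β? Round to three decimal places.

Both payoffs in the second observation are in the future, so β drops out: δ^2·3242 = δ^3·4120 ⇒ δ = 3242/4120 = 0.78689.
Substituting δ into 2871 = β·δ·6290: β = 2871/(4949.558) ≈ 0.580.

β ≈ 0.580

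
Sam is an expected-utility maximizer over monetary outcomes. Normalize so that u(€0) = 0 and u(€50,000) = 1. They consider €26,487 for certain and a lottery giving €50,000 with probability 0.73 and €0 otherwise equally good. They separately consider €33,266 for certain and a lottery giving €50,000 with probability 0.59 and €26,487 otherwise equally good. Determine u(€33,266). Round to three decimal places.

0.889

From the first indifference, u(€26,487) = 0.73·u(€50,000) + 0.27·u(€0) = 0.73·1 + 0.27·0 = 0.73.
Chaining: u(€33,266) = 0.59·1.00 + 0.41·0.73 = 0.8893.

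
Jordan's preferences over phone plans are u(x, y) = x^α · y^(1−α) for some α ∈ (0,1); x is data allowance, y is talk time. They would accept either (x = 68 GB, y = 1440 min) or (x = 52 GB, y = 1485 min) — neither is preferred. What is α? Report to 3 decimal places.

α ≈ 0.103

Indifference: 68^α · 1440^(1−α) = 52^α · 1485^(1−α).
(68/52)^α = (1485/1440)^(1−α); take logs: α·ln(68/52) = (1−α)·ln(1485/1440), i.e. α·0.268264 = (1−α)·0.030772.
With A = 0.268264 and B = 0.030772: α·A = (1−α)·B, so α = B/(A+B) = 0.030772/0.299036 ≈ 0.103.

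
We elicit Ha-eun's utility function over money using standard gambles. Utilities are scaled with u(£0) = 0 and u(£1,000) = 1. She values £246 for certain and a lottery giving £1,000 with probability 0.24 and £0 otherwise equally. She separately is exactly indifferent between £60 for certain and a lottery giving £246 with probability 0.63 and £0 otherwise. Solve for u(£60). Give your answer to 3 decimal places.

The first gamble pins u(£246): it must equal 0.24·1 + 0.76·0 = 0.24.
The second indifference gives u(£60) = 0.63·u(£246) + 0.37·u(£0) = 0.63·0.24 + 0.37·0.00 = 0.1512.

0.151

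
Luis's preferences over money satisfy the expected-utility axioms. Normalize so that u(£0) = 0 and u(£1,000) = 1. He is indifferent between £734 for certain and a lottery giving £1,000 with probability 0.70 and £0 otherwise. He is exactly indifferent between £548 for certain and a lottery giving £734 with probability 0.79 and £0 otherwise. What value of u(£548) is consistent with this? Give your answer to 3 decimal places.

0.553

The first gamble pins u(£734): it must equal 0.70·1 + 0.30·0 = 0.70.
Chaining: u(£548) = 0.79·0.70 + 0.21·0.00 = 0.5530.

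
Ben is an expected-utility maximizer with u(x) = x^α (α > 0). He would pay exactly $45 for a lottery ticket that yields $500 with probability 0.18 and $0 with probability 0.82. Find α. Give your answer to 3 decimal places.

α ≈ 0.712

The lottery's expected utility is 0.18·u(500) + 0.82·u(0) = 0.18·500^α (since u(0) = 0 for α > 0).
Equating: 45^α = 0.18·500^α, i.e. 0.0900^α = 0.18.
Take logs: α = ln 0.18 / ln(45/500) ≈ 0.71214.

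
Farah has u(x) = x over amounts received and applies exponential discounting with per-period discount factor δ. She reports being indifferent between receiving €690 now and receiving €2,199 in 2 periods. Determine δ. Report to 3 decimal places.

δ ≈ 0.560

Equating discounted utilities: u(690) = δ^2·u(2199) ⇒ δ^2 = u(690)/u(2199).
With u(x) = x: δ^2 = 690/2199 = 0.31378.
Hence δ = (0.31378)^(1/2) = 0.56016.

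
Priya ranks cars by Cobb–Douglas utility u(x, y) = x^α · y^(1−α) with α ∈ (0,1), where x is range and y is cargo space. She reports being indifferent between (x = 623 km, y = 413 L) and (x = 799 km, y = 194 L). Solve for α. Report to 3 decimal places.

Set the two utilities equal: 623^α·413^(1−α) = 799^α·194^(1−α).
Rearrange to (623/799)^α = (194/413)^(1−α) and take logs: α·-0.248814 = (1−α)·-0.755589.
So α/(1−α) = (-0.755589)/(-0.248814) = 3.036762, and α = 3.036762/4.036762 ≈ 0.752.

α ≈ 0.752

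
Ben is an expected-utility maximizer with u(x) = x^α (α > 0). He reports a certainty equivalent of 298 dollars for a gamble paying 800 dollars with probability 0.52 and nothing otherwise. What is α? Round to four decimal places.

EU(lottery) = 0.52·800^α + 0.48·0 = 0.52·800^α.
Indifference: 298^α = 0.52·800^α, so (298/800)^α = 0.52.
Taking logs: α·ln(298/800) = ln(0.52), so α = -0.6539265 / -0.9875182 ≈ 0.6622.

α ≈ 0.6622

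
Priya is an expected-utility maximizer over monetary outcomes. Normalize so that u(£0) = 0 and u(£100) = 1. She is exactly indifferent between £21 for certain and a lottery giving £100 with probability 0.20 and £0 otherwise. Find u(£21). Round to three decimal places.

u(£21) equals the lottery's expected utility: 0.20·1 + 0.80·0 = 0.20.

0.200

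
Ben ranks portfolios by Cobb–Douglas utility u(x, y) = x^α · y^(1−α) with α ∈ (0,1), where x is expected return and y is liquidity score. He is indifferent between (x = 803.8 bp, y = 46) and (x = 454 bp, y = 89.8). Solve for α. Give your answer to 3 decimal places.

The Cobb–Douglas utilities coincide, so 803.8^α·46^(1−α) = 454^α·89.8^(1−α).
(803.8/454)^α = (89.8/46)^(1−α); take logs: α·ln(803.8/454) = (1−α)·ln(89.8/46), i.e. α·0.571253 = (1−α)·0.668944.
With A = 0.571253 and B = 0.668944: α·A = (1−α)·B, so α = B/(A+B) = 0.668944/1.240197 ≈ 0.539.

α ≈ 0.539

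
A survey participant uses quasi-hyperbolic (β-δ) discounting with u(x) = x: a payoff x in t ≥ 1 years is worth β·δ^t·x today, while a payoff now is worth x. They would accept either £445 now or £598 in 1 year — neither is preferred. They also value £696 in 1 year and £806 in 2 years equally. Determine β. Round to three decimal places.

β ≈ 0.862

The second indifference involves only future payoffs, so β cancels: β·δ^1·696 = β·δ^2·806, giving δ = 696/806 = 0.86352.
Now use the now-vs-future pair: 445 = β·δ·598 gives β = 445/(0.86352·598) ≈ 0.862.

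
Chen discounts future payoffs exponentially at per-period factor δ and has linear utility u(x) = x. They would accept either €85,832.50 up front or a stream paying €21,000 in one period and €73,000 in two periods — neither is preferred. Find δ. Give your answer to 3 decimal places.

Present value of the stream is 21000·δ + 73000·δ². Indifference gives 21000δ + 73000δ² = 85832.50.
So 73000δ² + 21000δ − 85832.50 = 0.
By the quadratic formula (taking the positive root), δ = (−21000 + √25504090000.00) / 146000 ≈ 0.950.

δ ≈ 0.950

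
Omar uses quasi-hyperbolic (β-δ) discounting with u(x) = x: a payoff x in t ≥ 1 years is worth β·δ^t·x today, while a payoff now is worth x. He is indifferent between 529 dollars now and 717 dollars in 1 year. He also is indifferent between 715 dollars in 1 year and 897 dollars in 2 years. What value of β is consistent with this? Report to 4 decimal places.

Both payoffs in the second observation are in the future, so β drops out: δ^1·715 = δ^2·897 ⇒ δ = 715/897 = 0.79710.
Now use the now-vs-future pair: 529 = β·δ·717 gives β = 529/(0.79710·717) ≈ 0.9256.

β ≈ 0.9256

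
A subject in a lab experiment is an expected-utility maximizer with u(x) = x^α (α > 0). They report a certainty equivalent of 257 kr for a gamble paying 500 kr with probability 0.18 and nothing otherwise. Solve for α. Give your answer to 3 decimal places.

α ≈ 2.577

Since u(0) = 0, the lottery's EU is 0.18·500^α.
Setting u(257) equal to that: 257^α = 0.18·500^α ⇒ (257/500)^α = 0.18.
Taking logs: α·ln(257/500) = ln(0.18), so α = -1.714798 / -0.665532 ≈ 2.577.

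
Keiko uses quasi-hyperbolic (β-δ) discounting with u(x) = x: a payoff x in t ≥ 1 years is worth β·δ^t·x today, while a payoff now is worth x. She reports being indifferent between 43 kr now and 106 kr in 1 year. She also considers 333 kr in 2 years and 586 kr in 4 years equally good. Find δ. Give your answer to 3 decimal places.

δ ≈ 0.754

The second indifference involves only future payoffs, so β cancels: β·δ^2·333 = β·δ^4·586, giving δ^2 = 333/586 = 0.56826, so δ = 0.75383.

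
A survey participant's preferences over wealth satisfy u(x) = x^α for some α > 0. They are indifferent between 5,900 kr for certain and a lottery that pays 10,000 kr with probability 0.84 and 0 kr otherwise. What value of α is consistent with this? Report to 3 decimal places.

The lottery's expected utility is 0.84·u(10000) + 0.16·u(0) = 0.84·10000^α (since u(0) = 0 for α > 0).
Equating: 5900^α = 0.84·10000^α, i.e. 0.5900^α = 0.84.
α = ln(0.84) / ln(5900/10000) = -0.174353/-0.527633 ≈ 0.330.

α ≈ 0.330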